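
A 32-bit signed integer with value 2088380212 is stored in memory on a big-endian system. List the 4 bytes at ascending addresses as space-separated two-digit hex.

2088380212 in hexadecimal, padded to 32 bits, is 0x7C7A2734.
Split into bytes (most-significant first): 7C 7A 27 34.
In big-endian order the high byte comes first in memory.
So the memory order matches the most-significant-first order: 7C 7A 27 34.

7C 7A 27 34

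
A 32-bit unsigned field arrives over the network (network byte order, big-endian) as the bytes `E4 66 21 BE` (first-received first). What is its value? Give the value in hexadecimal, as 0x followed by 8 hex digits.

In big-endian order the high byte comes first in memory.
The bytes are already most-significant first: 0xE46621BE.

0xE46621BE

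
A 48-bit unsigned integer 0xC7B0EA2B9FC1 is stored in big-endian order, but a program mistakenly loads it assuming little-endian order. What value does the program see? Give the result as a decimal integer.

Stored big-endian, the bytes at ascending addresses are C7 B0 EA 2B 9F C1.
Read back as little-endian, the first byte is least significant, giving 0xC19F2BEAB0C7.
0xC19F2BEAB0C7 = 212889380761799.

212889380761799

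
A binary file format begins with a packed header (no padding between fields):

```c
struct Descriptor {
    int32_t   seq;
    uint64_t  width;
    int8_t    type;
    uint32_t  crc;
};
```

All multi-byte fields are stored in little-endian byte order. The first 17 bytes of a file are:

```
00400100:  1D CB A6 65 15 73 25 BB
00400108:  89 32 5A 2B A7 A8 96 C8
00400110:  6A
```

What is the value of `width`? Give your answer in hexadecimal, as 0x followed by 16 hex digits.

0x2B5A3289BB257315

`width` follows `seq` (4 bytes), so it starts at byte offset 4 and occupies 8 bytes.
Bytes at offsets 4..11: 15 73 25 BB 89 32 5A 2B.
Little-endian: lowest address holds the least-significant byte.
Reassemble most-significant byte first: 2B 5A 32 89 BB 25 73 15 → 0x2B5A3289BB257315.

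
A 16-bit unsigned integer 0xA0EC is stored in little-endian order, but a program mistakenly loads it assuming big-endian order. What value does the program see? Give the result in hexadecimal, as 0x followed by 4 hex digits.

0xECA0

Stored little-endian, the bytes at ascending addresses are EC A0.
Read back as big-endian, the last byte is least significant, giving 0xECA0.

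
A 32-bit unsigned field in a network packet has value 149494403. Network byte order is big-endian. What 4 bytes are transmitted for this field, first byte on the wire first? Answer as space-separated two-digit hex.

149494403 in hexadecimal, padded to 32 bits, is 0x08E91A83.
Split into bytes (most-significant first): 08 E9 1A 83.
Big-endian stores the most-significant byte at the lowest address.
So the memory order matches the most-significant-first order: 08 E9 1A 83.

08 E9 1A 83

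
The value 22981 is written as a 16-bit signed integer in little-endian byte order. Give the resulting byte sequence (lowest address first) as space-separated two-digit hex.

C5 59

22981 in hexadecimal, padded to 16 bits, is 0x59C5.
Split into bytes (most-significant first): 59 C5.
Little-endian stores the least-significant byte at the lowest address.
So at ascending addresses the bytes are C5 59.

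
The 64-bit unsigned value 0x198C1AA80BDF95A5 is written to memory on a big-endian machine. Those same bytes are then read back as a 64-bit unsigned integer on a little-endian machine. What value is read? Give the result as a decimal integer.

Stored big-endian, the bytes at ascending addresses are 19 8C 1A A8 0B DF 95 A5.
Read back as little-endian, the first byte is least significant, giving 0xA595DF0BA81A8C19.
0xA595DF0BA81A8C19 = 11931688028945943577.

11931688028945943577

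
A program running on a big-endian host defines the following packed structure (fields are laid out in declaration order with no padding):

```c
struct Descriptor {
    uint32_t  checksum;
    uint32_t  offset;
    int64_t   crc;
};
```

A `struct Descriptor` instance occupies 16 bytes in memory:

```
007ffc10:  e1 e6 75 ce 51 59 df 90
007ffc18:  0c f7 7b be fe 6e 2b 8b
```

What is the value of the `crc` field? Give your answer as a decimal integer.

934351507945302923

`crc` follows `checksum` (4 B), `offset` (4 B), so it starts at offset 4 + 4 = 8 and occupies 8 bytes.
Bytes at offsets 8..15: 0C F7 7B BE FE 6E 2B 8B.
In big-endian order the high byte comes first in memory.
The bytes are already most-significant first: 0x0CF77BBEFE6E2B8B.
0x0CF77BBEFE6E2B8B = 934351507945302923.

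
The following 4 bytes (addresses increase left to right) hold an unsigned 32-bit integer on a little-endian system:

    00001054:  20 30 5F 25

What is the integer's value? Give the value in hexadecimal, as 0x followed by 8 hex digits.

Little-endian stores the least-significant byte at the lowest address.
Reassemble most-significant byte first: 25 5F 30 20 → 0x255F3020.

0x255F3020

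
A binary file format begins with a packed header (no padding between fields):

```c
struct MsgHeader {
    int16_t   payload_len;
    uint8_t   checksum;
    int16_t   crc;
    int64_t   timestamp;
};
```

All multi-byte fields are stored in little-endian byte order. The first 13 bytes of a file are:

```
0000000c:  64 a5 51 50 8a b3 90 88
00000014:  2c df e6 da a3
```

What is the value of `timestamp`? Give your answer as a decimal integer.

`timestamp` follows `payload_len` (2 B), `checksum` (1 B), `crc` (2 B), so it starts at offset 2 + 1 + 2 = 5 and occupies 8 bytes.
Bytes at offsets 5..12: B3 90 88 2C DF E6 DA A3.
In little-endian order the low byte comes first in memory.
Reassemble most-significant byte first: A3 DA E6 DF 2C 88 90 B3 → 0xA3DAE6DF2C8890B3.
Top bit is set, so as a signed 64-bit value this is 0xA3DAE6DF2C8890B3 − 2^64 = -6639740854405132109.

-6639740854405132109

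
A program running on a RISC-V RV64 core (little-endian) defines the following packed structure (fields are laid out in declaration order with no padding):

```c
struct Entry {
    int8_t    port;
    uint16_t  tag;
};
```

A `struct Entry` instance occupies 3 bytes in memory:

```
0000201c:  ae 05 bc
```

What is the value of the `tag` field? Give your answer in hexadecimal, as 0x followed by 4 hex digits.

`tag` follows `port` (1 byte), so it starts at byte offset 1 and occupies 2 bytes.
Bytes at offsets 1..2: 05 BC.
Little-endian: lowest address holds the least-significant byte.
Reassemble most-significant byte first: BC 05 → 0xBC05.

0xBC05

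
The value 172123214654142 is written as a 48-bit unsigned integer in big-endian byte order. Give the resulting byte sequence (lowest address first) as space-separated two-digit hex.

172123214654142 in hexadecimal, padded to 48 bits, is 0x9C8B8F112ABE.
Split into bytes (most-significant first): 9C 8B 8F 11 2A BE.
Big-endian stores the most-significant byte at the lowest address.
So the memory order matches the most-significant-first order: 9C 8B 8F 11 2A BE.

9C 8B 8F 11 2A BE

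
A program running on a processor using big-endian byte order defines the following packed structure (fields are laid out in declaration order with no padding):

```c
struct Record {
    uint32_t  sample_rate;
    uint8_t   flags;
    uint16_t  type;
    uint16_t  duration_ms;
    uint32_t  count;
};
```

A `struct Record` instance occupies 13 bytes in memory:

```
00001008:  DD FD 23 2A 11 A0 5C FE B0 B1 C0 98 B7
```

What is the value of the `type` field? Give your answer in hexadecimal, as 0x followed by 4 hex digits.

0xA05C

`type` follows `sample_rate` (4 B), `flags` (1 B), so it starts at offset 4 + 1 = 5 and occupies 2 bytes.
Bytes at offsets 5..6: A0 5C.
In big-endian order the high byte comes first in memory.
The bytes are already most-significant first: 0xA05C.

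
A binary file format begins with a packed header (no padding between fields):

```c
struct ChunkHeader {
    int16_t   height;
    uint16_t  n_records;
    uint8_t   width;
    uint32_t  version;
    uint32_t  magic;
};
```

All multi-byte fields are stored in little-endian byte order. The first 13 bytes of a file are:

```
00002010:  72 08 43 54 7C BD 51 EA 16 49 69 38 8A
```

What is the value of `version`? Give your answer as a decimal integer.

`version` follows `height` (2 B), `n_records` (2 B), `width` (1 B), so it starts at offset 2 + 2 + 1 = 5 and occupies 4 bytes.
Bytes at offsets 5..8: BD 51 EA 16.
Little-endian stores the least-significant byte at the lowest address.
Reassemble most-significant byte first: 16 EA 51 BD → 0x16EA51BD.
0x16EA51BD = 384455101.

384455101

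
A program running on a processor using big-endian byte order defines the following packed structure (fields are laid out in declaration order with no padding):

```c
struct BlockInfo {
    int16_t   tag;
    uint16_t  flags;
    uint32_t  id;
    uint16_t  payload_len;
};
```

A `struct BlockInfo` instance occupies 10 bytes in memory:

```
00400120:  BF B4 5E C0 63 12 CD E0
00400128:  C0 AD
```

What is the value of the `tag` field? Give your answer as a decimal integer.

-16460

`tag` is the first field, at byte offset 0, occupying 2 bytes.
Bytes at offsets 0..1: BF B4.
Big-endian: lowest address holds the most-significant byte.
The bytes are already most-significant first: 0xBFB4.
Top bit is set, so as a signed 16-bit value this is 0xBFB4 − 2^16 = -16460.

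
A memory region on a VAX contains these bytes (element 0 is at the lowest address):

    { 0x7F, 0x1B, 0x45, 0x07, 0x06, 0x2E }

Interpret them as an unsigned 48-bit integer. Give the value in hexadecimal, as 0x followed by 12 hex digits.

In little-endian order the low byte comes first in memory.
Reassemble most-significant byte first: 2E 06 07 45 1B 7F → 0x2E0607451B7F.

0x2E0607451B7F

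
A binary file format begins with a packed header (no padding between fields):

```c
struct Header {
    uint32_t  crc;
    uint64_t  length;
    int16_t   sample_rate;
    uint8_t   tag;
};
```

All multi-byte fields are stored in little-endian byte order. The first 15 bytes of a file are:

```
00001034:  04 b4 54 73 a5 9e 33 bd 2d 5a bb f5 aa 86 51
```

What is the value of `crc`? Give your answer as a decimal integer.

1934930948

`crc` is the first field, at byte offset 0, occupying 4 bytes.
Bytes at offsets 0..3: 04 B4 54 73.
In little-endian order the low byte comes first in memory.
Reassemble most-significant byte first: 73 54 B4 04 → 0x7354B404.
0x7354B404 = 1934930948.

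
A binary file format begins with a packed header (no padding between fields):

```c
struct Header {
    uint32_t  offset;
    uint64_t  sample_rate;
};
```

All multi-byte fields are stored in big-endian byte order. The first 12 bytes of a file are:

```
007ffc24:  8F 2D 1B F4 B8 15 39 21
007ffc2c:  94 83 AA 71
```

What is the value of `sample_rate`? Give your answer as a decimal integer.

`sample_rate` follows `offset` (4 bytes), so it starts at byte offset 4 and occupies 8 bytes.
Bytes at offsets 4..11: B8 15 39 21 94 83 AA 71.
Big-endian stores the most-significant byte at the lowest address.
The bytes are already most-significant first: 0xB81539219483AA71.
0xB81539219483AA71 = 13264571093878024817.

13264571093878024817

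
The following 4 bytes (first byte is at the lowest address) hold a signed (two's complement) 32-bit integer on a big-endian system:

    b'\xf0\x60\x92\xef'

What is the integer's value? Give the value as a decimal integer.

Big-endian stores the most-significant byte at the lowest address.
The bytes are already most-significant first: 0xF06092EF.
Top bit is set, so as a signed 32-bit value this is 0xF06092EF − 2^32 = -262106385.

-262106385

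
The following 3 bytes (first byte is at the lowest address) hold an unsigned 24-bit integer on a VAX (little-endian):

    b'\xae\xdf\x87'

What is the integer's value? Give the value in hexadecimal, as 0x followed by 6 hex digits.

0x87DFAE

Little-endian: lowest address holds the least-significant byte.
Reassemble most-significant byte first: 87 DF AE → 0x87DFAE.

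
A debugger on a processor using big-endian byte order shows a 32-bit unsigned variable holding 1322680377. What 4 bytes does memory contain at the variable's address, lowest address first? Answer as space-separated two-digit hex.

1322680377 in hexadecimal, padded to 32 bits, is 0x4ED68039.
Split into bytes (most-significant first): 4E D6 80 39.
Big-endian stores the most-significant byte at the lowest address.
So the memory order matches the most-significant-first order: 4E D6 80 39.

4E D6 80 39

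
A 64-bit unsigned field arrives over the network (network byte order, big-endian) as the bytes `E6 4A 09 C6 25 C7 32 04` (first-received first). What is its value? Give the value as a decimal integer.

16594086523641999876

Big-endian stores the most-significant byte at the lowest address.
The bytes are already most-significant first: 0xE64A09C625C73204.
0xE64A09C625C73204 = 16594086523641999876.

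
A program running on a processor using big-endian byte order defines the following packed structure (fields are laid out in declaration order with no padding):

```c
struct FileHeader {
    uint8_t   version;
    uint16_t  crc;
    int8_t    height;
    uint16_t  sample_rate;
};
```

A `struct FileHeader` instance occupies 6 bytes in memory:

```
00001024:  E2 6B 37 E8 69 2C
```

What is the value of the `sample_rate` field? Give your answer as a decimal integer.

26924

`sample_rate` follows `version` (1 B), `crc` (2 B), `height` (1 B), so it starts at offset 1 + 2 + 1 = 4 and occupies 2 bytes.
Bytes at offsets 4..5: 69 2C.
Big-endian stores the most-significant byte at the lowest address.
The bytes are already most-significant first: 0x692C.
0x692C = 26924.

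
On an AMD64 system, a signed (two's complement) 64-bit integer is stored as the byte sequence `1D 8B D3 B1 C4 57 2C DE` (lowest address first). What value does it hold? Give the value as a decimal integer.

Little-endian stores the least-significant byte at the lowest address.
Reassemble most-significant byte first: DE 2C 57 C4 B1 D3 8B 1D → 0xDE2C57C4B1D38B1D.
Top bit is set, so as a signed 64-bit value this is 0xDE2C57C4B1D38B1D − 2^64 = -2437476796005643491.

-2437476796005643491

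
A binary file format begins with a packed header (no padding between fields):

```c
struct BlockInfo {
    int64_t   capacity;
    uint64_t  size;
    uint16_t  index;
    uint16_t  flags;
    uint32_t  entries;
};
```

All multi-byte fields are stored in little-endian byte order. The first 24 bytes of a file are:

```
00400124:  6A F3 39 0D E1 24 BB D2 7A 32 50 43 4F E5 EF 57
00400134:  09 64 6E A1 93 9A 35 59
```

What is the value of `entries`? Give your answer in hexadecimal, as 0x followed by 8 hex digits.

`entries` follows `capacity` (8 B), `size` (8 B), `index` (2 B), `flags` (2 B), so it starts at offset 8 + 8 + 2 + 2 = 20 and occupies 4 bytes.
Bytes at offsets 20..23: 93 9A 35 59.
Little-endian stores the least-significant byte at the lowest address.
Reassemble most-significant byte first: 59 35 9A 93 → 0x59359A93.

0x59359A93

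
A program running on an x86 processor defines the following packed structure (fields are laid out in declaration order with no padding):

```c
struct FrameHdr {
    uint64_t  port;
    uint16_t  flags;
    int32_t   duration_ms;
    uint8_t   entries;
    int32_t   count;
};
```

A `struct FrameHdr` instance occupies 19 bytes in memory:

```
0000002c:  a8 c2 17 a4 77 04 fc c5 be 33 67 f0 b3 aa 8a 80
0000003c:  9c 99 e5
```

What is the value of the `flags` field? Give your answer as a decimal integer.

`flags` follows `port` (8 bytes), so it starts at byte offset 8 and occupies 2 bytes.
Bytes at offsets 8..9: BE 33.
Little-endian: lowest address holds the least-significant byte.
Reassemble most-significant byte first: 33 BE → 0x33BE.
0x33BE = 13246.

13246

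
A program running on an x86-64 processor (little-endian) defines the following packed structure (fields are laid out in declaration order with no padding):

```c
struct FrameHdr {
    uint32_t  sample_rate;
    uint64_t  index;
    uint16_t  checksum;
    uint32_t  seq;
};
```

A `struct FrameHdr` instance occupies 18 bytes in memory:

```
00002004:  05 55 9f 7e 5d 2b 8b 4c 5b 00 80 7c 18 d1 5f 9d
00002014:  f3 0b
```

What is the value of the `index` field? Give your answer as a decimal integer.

`index` follows `sample_rate` (4 bytes), so it starts at byte offset 4 and occupies 8 bytes.
Bytes at offsets 4..11: 5D 2B 8B 4C 5B 00 80 7C.
Little-endian stores the least-significant byte at the lowest address.
Reassemble most-significant byte first: 7C 80 00 5B 4C 8B 2B 5D → 0x7C80005B4C8B2B5D.
0x7C80005B4C8B2B5D = 8971170849848240989.

8971170849848240989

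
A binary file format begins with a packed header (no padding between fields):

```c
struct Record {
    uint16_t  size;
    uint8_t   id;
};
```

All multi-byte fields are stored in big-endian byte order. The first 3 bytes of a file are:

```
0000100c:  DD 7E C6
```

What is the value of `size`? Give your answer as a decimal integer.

`size` is the first field, at byte offset 0, occupying 2 bytes.
Bytes at offsets 0..1: DD 7E.
In big-endian order the high byte comes first in memory.
The bytes are already most-significant first: 0xDD7E.
0xDD7E = 56702.

56702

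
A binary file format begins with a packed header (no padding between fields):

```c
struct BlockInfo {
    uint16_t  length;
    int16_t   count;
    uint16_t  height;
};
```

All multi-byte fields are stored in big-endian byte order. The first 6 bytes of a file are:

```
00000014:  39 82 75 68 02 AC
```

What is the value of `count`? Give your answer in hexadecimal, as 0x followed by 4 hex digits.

`count` follows `length` (2 bytes), so it starts at byte offset 2 and occupies 2 bytes.
Bytes at offsets 2..3: 75 68.
Big-endian stores the most-significant byte at the lowest address.
The bytes are already most-significant first: 0x7568.

0x7568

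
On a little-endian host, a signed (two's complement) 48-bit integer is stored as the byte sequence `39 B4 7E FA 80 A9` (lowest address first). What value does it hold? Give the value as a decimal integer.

Little-endian: lowest address holds the least-significant byte.
Reassemble most-significant byte first: A9 80 FA 7E B4 39 → 0xA980FA7EB439.
Top bit is set, so as a signed 48-bit value this is 0xA980FA7EB439 − 2^48 = -95103553194951.

-95103553194951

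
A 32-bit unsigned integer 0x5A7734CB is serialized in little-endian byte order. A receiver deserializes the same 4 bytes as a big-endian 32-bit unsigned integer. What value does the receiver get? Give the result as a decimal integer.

Stored little-endian, the bytes at ascending addresses are CB 34 77 5A.
Read back as big-endian, the last byte is least significant, giving 0xCB34775A.
0xCB34775A = 3409213274.

3409213274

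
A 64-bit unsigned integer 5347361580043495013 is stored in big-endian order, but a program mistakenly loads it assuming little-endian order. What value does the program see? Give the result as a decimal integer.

7306545621868295498

5347361580043495013 in 64-bit hexadecimal is 0x4A35A50688106665.
Stored big-endian, the bytes at ascending addresses are 4A 35 A5 06 88 10 66 65.
Read back as little-endian, the first byte is least significant, giving 0x6566108806A5354A.
0x6566108806A5354A = 7306545621868295498.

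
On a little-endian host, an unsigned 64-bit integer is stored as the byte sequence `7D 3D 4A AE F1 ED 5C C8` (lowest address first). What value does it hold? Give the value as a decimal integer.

14437676127709969789

Little-endian: lowest address holds the least-significant byte.
Reassemble most-significant byte first: C8 5C ED F1 AE 4A 3D 7D → 0xC85CEDF1AE4A3D7D.
0xC85CEDF1AE4A3D7D = 14437676127709969789.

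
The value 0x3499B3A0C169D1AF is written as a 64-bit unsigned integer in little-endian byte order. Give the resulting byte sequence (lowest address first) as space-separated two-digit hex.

AF D1 69 C1 A0 B3 99 34

Split into bytes (most-significant first): 34 99 B3 A0 C1 69 D1 AF.
Little-endian stores the least-significant byte at the lowest address.
So at ascending addresses the bytes are AF D1 69 C1 A0 B3 99 34.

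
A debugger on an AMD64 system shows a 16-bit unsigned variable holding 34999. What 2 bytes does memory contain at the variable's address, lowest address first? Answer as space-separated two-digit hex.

B7 88

34999 in hexadecimal, padded to 16 bits, is 0x88B7.
Split into bytes (most-significant first): 88 B7.
Little-endian: lowest address holds the least-significant byte.
So at ascending addresses the bytes are B7 88.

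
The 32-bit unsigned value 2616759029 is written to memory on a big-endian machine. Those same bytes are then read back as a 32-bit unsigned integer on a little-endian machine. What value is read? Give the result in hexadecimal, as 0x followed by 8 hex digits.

0xF592F89B

2616759029 in 32-bit hexadecimal is 0x9BF892F5.
Stored big-endian, the bytes at ascending addresses are 9B F8 92 F5.
Read back as little-endian, the first byte is least significant, giving 0xF592F89B.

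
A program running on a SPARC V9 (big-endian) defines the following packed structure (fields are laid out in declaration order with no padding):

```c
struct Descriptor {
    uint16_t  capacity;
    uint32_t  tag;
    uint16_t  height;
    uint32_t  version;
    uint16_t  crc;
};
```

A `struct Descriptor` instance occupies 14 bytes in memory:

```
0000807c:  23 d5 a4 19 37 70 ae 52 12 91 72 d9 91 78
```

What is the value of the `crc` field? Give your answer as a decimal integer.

`crc` follows `capacity` (2 B), `tag` (4 B), `height` (2 B), `version` (4 B), so it starts at offset 2 + 4 + 2 + 4 = 12 and occupies 2 bytes.
Bytes at offsets 12..13: 91 78.
In big-endian order the high byte comes first in memory.
The bytes are already most-significant first: 0x9178.
0x9178 = 37240.

37240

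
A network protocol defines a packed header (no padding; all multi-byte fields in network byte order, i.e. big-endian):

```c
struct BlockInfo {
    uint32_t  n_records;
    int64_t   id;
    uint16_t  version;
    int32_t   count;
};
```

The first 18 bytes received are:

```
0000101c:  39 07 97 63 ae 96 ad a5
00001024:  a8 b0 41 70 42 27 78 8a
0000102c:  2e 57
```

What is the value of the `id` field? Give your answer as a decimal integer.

-5866310537592159888

`id` follows `n_records` (4 bytes), so it starts at byte offset 4 and occupies 8 bytes.
Bytes at offsets 4..11: AE 96 AD A5 A8 B0 41 70.
Big-endian: lowest address holds the most-significant byte.
The bytes are already most-significant first: 0xAE96ADA5A8B04170.
Top bit is set, so as a signed 64-bit value this is 0xAE96ADA5A8B04170 − 2^64 = -5866310537592159888.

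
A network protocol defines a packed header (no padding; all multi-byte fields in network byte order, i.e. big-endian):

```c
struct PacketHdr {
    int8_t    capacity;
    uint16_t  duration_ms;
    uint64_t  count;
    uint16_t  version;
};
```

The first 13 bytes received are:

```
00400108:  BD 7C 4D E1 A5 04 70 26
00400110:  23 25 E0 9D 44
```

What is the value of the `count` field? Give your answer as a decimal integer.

16259406909413729760

`count` follows `capacity` (1 B), `duration_ms` (2 B), so it starts at offset 1 + 2 = 3 and occupies 8 bytes.
Bytes at offsets 3..10: E1 A5 04 70 26 23 25 E0.
In big-endian order the high byte comes first in memory.
The bytes are already most-significant first: 0xE1A50470262325E0.
0xE1A50470262325E0 = 16259406909413729760.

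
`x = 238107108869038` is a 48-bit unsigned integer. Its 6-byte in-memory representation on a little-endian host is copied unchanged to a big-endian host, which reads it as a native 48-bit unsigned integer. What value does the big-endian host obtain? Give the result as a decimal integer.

191880426000088

238107108869038 in 48-bit hexadecimal is 0xD88EA1A483AE.
Stored little-endian, the bytes at ascending addresses are AE 83 A4 A1 8E D8.
Read back as big-endian, the last byte is least significant, giving 0xAE83A4A18ED8.
0xAE83A4A18ED8 = 191880426000088.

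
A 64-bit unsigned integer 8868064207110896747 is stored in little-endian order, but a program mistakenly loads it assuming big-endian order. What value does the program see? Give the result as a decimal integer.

8868064207110896747 in 64-bit hexadecimal is 0x7B11B1694E337C6B.
Stored little-endian, the bytes at ascending addresses are 6B 7C 33 4E 69 B1 11 7B.
Read back as big-endian, the last byte is least significant, giving 0x6B7C334E69B1117B.
0x6B7C334E69B1117B = 7745121871044088187.

7745121871044088187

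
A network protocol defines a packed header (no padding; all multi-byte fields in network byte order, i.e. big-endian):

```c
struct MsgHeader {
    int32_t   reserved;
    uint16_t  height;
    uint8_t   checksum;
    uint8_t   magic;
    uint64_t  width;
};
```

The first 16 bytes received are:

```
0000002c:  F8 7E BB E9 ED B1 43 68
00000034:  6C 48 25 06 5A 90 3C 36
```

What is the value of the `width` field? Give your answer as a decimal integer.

7802527063638817846

`width` follows `reserved` (4 B), `height` (2 B), `checksum` (1 B), `magic` (1 B), so it starts at offset 4 + 2 + 1 + 1 = 8 and occupies 8 bytes.
Bytes at offsets 8..15: 6C 48 25 06 5A 90 3C 36.
Big-endian: lowest address holds the most-significant byte.
The bytes are already most-significant first: 0x6C4825065A903C36.
0x6C4825065A903C36 = 7802527063638817846.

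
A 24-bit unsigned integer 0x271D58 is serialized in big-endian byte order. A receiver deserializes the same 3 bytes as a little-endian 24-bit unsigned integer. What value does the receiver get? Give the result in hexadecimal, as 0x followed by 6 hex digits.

0x581D27

Stored big-endian, the bytes at ascending addresses are 27 1D 58.
Read back as little-endian, the first byte is least significant, giving 0x581D27.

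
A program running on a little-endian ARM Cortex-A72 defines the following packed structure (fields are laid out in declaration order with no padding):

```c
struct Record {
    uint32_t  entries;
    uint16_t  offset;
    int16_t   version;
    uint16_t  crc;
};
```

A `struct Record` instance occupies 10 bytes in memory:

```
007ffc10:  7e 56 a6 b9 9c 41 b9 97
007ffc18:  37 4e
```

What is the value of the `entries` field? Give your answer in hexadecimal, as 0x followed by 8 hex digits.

`entries` is the first field, at byte offset 0, occupying 4 bytes.
Bytes at offsets 0..3: 7E 56 A6 B9.
Little-endian stores the least-significant byte at the lowest address.
Reassemble most-significant byte first: B9 A6 56 7E → 0xB9A6567E.

0xB9A6567E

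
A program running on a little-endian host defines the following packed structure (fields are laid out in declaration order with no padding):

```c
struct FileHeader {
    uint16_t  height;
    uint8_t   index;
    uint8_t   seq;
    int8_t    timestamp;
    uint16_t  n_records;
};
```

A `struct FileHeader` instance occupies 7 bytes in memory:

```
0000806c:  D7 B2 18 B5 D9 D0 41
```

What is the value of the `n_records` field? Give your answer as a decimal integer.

`n_records` follows `height` (2 B), `index` (1 B), `seq` (1 B), `timestamp` (1 B), so it starts at offset 2 + 1 + 1 + 1 = 5 and occupies 2 bytes.
Bytes at offsets 5..6: D0 41.
In little-endian order the low byte comes first in memory.
Reassemble most-significant byte first: 41 D0 → 0x41D0.
0x41D0 = 16848.

16848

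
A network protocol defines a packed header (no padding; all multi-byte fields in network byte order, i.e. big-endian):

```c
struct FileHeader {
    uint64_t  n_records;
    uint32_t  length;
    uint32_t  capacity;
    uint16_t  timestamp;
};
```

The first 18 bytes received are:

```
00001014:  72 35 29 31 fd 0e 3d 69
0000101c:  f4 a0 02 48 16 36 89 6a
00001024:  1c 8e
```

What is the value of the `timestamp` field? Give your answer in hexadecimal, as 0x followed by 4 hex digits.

0x1C8E

`timestamp` follows `n_records` (8 B), `length` (4 B), `capacity` (4 B), so it starts at offset 8 + 4 + 4 = 16 and occupies 2 bytes.
Bytes at offsets 16..17: 1C 8E.
In big-endian order the high byte comes first in memory.
The bytes are already most-significant first: 0x1C8E.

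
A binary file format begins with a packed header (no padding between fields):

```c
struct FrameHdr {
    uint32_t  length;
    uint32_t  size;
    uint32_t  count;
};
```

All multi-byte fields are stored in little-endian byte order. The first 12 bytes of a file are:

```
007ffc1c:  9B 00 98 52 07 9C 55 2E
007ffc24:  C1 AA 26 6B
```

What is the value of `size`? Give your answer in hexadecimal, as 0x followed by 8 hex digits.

`size` follows `length` (4 bytes), so it starts at byte offset 4 and occupies 4 bytes.
Bytes at offsets 4..7: 07 9C 55 2E.
Little-endian: lowest address holds the least-significant byte.
Reassemble most-significant byte first: 2E 55 9C 07 → 0x2E559C07.

0x2E559C07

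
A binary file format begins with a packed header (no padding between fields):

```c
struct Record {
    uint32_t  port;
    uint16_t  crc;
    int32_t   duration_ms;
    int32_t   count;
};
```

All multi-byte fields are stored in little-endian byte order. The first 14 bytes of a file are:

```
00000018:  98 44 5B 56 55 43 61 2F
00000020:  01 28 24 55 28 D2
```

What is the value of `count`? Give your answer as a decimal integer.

-769108700

`count` follows `port` (4 B), `crc` (2 B), `duration_ms` (4 B), so it starts at offset 4 + 2 + 4 = 10 and occupies 4 bytes.
Bytes at offsets 10..13: 24 55 28 D2.
In little-endian order the low byte comes first in memory.
Reassemble most-significant byte first: D2 28 55 24 → 0xD2285524.
Top bit is set, so as a signed 32-bit value this is 0xD2285524 − 2^32 = -769108700.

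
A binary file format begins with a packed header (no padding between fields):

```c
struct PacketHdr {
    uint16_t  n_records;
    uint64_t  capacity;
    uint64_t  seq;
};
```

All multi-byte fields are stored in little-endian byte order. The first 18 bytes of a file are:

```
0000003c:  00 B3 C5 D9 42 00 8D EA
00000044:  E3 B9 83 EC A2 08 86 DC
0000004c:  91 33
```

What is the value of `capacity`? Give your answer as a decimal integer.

`capacity` follows `n_records` (2 bytes), so it starts at byte offset 2 and occupies 8 bytes.
Bytes at offsets 2..9: C5 D9 42 00 8D EA E3 B9.
Little-endian stores the least-significant byte at the lowest address.
Reassemble most-significant byte first: B9 E3 EA 8D 00 42 D9 C5 → 0xB9E3EA8D0042D9C5.
0xB9E3EA8D0042D9C5 = 13394807608045656517.

13394807608045656517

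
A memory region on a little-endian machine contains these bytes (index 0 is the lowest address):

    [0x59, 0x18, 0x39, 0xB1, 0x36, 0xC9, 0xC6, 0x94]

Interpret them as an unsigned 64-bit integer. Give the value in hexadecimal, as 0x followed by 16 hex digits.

0x94C6C936B1391859

In little-endian order the low byte comes first in memory.
Reassemble most-significant byte first: 94 C6 C9 36 B1 39 18 59 → 0x94C6C936B1391859.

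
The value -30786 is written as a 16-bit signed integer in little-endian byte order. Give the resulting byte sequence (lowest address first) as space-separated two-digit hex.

Two's complement of -30786 in 16 bits: 30786 = 0x7842; invert → 0x87BD; add 1 → 0x87BE.
Split into bytes (most-significant first): 87 BE.
Little-endian stores the least-significant byte at the lowest address.
So at ascending addresses the bytes are BE 87.

BE 87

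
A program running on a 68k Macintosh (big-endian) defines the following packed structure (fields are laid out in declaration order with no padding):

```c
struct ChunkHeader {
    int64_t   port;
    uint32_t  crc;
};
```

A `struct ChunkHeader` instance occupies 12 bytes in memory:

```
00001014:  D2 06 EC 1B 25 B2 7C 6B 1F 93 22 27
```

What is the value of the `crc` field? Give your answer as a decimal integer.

529736231

`crc` follows `port` (8 bytes), so it starts at byte offset 8 and occupies 4 bytes.
Bytes at offsets 8..11: 1F 93 22 27.
In big-endian order the high byte comes first in memory.
The bytes are already most-significant first: 0x1F932227.
0x1F932227 = 529736231.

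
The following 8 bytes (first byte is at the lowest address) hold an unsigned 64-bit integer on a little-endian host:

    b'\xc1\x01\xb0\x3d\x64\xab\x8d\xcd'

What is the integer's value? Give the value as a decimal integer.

14811683196511453633

Little-endian stores the least-significant byte at the lowest address.
Reassemble most-significant byte first: CD 8D AB 64 3D B0 01 C1 → 0xCD8DAB643DB001C1.
0xCD8DAB643DB001C1 = 14811683196511453633.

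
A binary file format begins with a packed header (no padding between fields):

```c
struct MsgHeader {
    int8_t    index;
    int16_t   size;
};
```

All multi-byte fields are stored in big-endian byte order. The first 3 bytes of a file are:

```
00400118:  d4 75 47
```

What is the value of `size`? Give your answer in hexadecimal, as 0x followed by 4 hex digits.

`size` follows `index` (1 byte), so it starts at byte offset 1 and occupies 2 bytes.
Bytes at offsets 1..2: 75 47.
In big-endian order the high byte comes first in memory.
The bytes are already most-significant first: 0x7547.

0x7547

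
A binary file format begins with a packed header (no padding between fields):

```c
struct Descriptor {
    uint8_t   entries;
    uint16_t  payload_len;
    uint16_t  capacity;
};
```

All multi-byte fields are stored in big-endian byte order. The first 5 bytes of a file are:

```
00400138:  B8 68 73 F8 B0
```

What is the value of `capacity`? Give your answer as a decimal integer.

63664

`capacity` follows `entries` (1 B), `payload_len` (2 B), so it starts at offset 1 + 2 = 3 and occupies 2 bytes.
Bytes at offsets 3..4: F8 B0.
Big-endian: lowest address holds the most-significant byte.
The bytes are already most-significant first: 0xF8B0.
0xF8B0 = 63664.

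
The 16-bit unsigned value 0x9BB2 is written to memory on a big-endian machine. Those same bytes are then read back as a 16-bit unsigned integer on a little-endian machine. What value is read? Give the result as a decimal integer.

45723

Stored big-endian, the bytes at ascending addresses are 9B B2.
Read back as little-endian, the first byte is least significant, giving 0xB29B.
0xB29B = 45723.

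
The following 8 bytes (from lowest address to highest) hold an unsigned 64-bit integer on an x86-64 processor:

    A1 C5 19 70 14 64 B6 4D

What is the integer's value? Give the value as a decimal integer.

Little-endian: lowest address holds the least-significant byte.
Reassemble most-significant byte first: 4D B6 64 14 70 19 C5 A1 → 0x4DB664147019C5A1.
0x4DB664147019C5A1 = 5599773225624651169.

5599773225624651169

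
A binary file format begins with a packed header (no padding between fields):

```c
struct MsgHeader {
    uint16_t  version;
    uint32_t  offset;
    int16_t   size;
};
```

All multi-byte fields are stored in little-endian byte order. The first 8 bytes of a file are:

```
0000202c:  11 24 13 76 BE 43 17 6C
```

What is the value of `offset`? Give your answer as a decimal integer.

`offset` follows `version` (2 bytes), so it starts at byte offset 2 and occupies 4 bytes.
Bytes at offsets 2..5: 13 76 BE 43.
Little-endian: lowest address holds the least-significant byte.
Reassemble most-significant byte first: 43 BE 76 13 → 0x43BE7613.
0x43BE7613 = 1136555539.

1136555539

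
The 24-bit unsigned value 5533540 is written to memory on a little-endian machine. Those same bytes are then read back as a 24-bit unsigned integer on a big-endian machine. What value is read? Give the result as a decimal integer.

5533540 in 24-bit hexadecimal is 0x546F64.
Stored little-endian, the bytes at ascending addresses are 64 6F 54.
Read back as big-endian, the last byte is least significant, giving 0x646F54.
0x646F54 = 6582100.

6582100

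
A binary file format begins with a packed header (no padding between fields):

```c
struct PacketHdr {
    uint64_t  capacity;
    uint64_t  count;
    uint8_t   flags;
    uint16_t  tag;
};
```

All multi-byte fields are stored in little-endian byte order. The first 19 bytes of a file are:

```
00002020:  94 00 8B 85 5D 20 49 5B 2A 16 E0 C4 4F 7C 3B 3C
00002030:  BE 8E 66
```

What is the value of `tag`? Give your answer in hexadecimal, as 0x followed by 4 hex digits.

0x668E

`tag` follows `capacity` (8 B), `count` (8 B), `flags` (1 B), so it starts at offset 8 + 8 + 1 = 17 and occupies 2 bytes.
Bytes at offsets 17..18: 8E 66.
Little-endian: lowest address holds the least-significant byte.
Reassemble most-significant byte first: 66 8E → 0x668E.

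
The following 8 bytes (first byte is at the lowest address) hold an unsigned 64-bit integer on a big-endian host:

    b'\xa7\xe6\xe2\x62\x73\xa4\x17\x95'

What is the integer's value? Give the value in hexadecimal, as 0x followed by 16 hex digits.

In big-endian order the high byte comes first in memory.
The bytes are already most-significant first: 0xA7E6E26273A41795.

0xA7E6E26273A41795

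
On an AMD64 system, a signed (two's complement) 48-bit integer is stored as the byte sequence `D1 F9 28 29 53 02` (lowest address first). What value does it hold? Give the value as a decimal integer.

Little-endian: lowest address holds the least-significant byte.
Reassemble most-significant byte first: 02 53 29 28 F9 D1 → 0x02532928F9D1.
0x02532928F9D1 = 2556196092369.

2556196092369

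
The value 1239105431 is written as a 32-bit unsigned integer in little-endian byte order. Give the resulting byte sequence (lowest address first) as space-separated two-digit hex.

97 3F DB 49

1239105431 in hexadecimal, padded to 32 bits, is 0x49DB3F97.
Split into bytes (most-significant first): 49 DB 3F 97.
In little-endian order the low byte comes first in memory.
So at ascending addresses the bytes are 97 3F DB 49.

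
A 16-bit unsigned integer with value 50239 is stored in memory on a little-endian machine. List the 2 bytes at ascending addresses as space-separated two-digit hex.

50239 in hexadecimal, padded to 16 bits, is 0xC43F.
Split into bytes (most-significant first): C4 3F.
Little-endian stores the least-significant byte at the lowest address.
So at ascending addresses the bytes are 3F C4.

3F C4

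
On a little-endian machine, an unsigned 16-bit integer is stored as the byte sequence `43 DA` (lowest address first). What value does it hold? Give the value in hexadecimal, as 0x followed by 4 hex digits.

0xDA43

Little-endian stores the least-significant byte at the lowest address.
Reassemble most-significant byte first: DA 43 → 0xDA43.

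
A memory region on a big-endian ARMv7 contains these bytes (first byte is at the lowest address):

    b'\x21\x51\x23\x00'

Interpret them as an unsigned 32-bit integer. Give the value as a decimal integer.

558965504

Big-endian stores the most-significant byte at the lowest address.
The bytes are already most-significant first: 0x21512300.
0x21512300 = 558965504.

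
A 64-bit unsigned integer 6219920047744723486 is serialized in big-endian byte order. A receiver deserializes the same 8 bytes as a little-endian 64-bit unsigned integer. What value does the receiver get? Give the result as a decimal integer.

2209621660004798806

6219920047744723486 in 64-bit hexadecimal is 0x565198543127AA1E.
Stored big-endian, the bytes at ascending addresses are 56 51 98 54 31 27 AA 1E.
Read back as little-endian, the first byte is least significant, giving 0x1EAA273154985156.
0x1EAA273154985156 = 2209621660004798806.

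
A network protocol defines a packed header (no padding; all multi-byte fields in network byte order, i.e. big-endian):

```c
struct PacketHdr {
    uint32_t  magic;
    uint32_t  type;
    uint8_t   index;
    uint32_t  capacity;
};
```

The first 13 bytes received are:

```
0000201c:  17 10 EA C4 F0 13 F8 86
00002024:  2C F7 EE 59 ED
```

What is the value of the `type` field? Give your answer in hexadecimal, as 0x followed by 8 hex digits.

0xF013F886

`type` follows `magic` (4 bytes), so it starts at byte offset 4 and occupies 4 bytes.
Bytes at offsets 4..7: F0 13 F8 86.
Big-endian stores the most-significant byte at the lowest address.
The bytes are already most-significant first: 0xF013F886.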